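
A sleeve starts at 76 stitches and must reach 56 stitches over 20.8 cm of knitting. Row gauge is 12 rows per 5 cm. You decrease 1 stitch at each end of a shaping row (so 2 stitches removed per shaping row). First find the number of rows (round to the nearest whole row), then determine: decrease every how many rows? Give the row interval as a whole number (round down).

Rows = 20.8 × 2.4 = 49.9 → 50 rows.
Stitches to remove: 20 → 10 shaping rows (at 2 st each).
50 / 10 = 5.00 → every 5 rows.

Decrease every 5th row.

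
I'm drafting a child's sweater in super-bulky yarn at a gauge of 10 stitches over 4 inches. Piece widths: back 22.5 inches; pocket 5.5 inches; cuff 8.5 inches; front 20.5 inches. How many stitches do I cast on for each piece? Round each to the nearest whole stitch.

Rate = 10/4 = 2.5 sts per in.
back: 22.5 × 2.5 = 56.25 → 56.
pocket: 5.5 × 2.5 = 13.75 → 14.
cuff: 8.5 × 2.5 = 21.25 → 21.
front: 20.5 × 2.5 = 51.25 → 51.

back 56; pocket 14; cuff 21; front 51.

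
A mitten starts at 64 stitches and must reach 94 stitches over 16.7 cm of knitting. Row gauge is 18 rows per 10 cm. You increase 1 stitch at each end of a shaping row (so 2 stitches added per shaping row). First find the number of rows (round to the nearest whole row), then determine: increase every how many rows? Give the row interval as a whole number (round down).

Rows = 16.7 × 1.8 = 30.1 → 30 rows.
Stitches to add: 30 → 15 shaping rows (at 2 st each).
30 / 15 = 2.00 → every 2 rows.

Increase every 2nd row.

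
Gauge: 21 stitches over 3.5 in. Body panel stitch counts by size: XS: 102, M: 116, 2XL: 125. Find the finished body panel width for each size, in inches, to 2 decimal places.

21/3.5 = 6 sts per in.
XS: 102 / 6 = 17.000 → 17.00 in.
M: 116 / 6 = 19.333 → 19.33 in.
2XL: 125 / 6 = 20.833 → 20.83 in.

XS 17.00 inches; M 19.33 inches; 2XL 20.83 inches.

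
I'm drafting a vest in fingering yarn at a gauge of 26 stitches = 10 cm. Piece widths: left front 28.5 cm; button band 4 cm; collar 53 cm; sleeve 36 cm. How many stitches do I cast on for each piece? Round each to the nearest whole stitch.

Rate = 26/10 = 2.6 sts per cm.
left front: 28.5 × 2.6 = 74.10 → 74.
button band: 4 × 2.6 = 10.40 → 10.
collar: 53 × 2.6 = 137.80 → 138.
sleeve: 36 × 2.6 = 93.60 → 94.

left front 74; button band 10; collar 138; sleeve 94.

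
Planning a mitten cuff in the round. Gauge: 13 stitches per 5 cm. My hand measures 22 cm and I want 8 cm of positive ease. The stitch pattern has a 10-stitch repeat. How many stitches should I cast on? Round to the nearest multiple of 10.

Finished = 22 + 8 = 30 cm.
13 / 5 = 2.6 sts/cm.
30 × 2.6 = 78.00 sts.
Nearest multiple of 10: 80.

CO 80 sts.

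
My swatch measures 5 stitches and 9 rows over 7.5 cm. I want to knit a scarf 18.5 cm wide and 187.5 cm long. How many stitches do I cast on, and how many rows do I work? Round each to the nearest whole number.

Cast on 12 stitches and work 225 rows.

Stitch gauge = 5/7.5 = 0.667 sts/cm; 18.5 × 0.667 = 12.33 → 12 sts.
Row gauge = 9/7.5 = 1.2 rows/cm; 187.5 × 1.2 = 225.00 → 225 rows.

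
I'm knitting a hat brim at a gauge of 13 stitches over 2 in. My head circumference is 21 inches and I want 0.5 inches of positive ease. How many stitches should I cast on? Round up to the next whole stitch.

Finished = 21 + 0.5 = 21.5 in.
13 / 2 = 6.5 sts per inch.
21.50 × 6.5 = 139.75 sts.
→ 140 sts.

Cast on 140 stitches.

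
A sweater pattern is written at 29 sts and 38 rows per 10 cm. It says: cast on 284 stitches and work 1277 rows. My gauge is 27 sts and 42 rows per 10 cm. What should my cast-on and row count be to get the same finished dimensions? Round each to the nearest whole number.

Cast on 264 stitches; work 1411 rows.

Stitches: 284 × 27/29 = 264.41 → 264.
Rows: 1277 × 42/38 = 1411.42 → 1411.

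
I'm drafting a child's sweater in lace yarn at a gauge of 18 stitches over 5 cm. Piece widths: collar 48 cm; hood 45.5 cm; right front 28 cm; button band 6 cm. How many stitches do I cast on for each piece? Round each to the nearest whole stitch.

collar 173; hood 164; right front 101; button band 22.

Rate = 18/5 = 3.6 sts per cm.
collar: 48 × 3.6 = 172.80 → 173.
hood: 45.5 × 3.6 = 163.80 → 164.
right front: 28 × 3.6 = 100.80 → 101.
button band: 6 × 3.6 = 21.60 → 22.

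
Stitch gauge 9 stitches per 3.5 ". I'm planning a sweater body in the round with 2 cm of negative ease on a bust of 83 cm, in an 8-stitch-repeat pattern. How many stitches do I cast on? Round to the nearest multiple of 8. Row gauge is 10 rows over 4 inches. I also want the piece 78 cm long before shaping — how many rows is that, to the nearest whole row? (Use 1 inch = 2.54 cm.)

Cast on 80 stitches; work 77 rows.

Finished = 83 − 2 = 81 cm.
81 cm × 1/2.54 = 31.89 inches.
9/3.5 = 2.571 sts per in; 31.89 × 2.571 = 82.00 sts.
Nearest multiple of 8 → 80.
78 cm = 30.71 inches; × 2.5 = 76.77 → 77 rows.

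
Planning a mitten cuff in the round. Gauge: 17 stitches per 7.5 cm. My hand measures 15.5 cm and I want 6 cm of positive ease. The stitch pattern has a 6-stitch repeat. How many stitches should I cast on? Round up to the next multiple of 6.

CO 54 sts.

Finished = 15.5 + 6 = 21.5 cm.
17 / 7.5 = 2.267 sts/cm.
21.5 × 2.267 = 48.73 sts.
Next multiple of 6: 54.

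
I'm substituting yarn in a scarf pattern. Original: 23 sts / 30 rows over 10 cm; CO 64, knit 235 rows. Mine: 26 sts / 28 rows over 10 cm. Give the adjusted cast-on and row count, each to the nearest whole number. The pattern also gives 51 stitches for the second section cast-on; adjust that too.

Stitches: 64 × 26/23 = 72.35 → 72.
Rows: 235 × 28/30 = 219.33 → 219.
second section cast-on: 51 × 26/23 = 57.65 → 58.

Cast on 72 stitches; work 219 rows; second section cast-on 58 stitches.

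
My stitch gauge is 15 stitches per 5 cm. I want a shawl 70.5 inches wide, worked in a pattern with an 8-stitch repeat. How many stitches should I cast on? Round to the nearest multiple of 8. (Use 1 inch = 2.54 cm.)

Cast on 536 stitches.

70.5 in = 70.5 × 2.54 = 179.07 cm.
15 / 5 = 3 sts/cm.
179.07 × 3 = 537.21 sts.
→ 536.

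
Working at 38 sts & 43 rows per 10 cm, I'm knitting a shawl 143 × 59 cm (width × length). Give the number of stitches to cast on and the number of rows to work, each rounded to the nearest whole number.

Stitch gauge = 38/10 = 3.8 sts/cm; 143 × 3.8 = 543.40 → 543 sts.
Row gauge = 43/10 = 4.3 rows/cm; 59 × 4.3 = 253.70 → 254 rows.

Cast on 543 stitches and work 254 rows.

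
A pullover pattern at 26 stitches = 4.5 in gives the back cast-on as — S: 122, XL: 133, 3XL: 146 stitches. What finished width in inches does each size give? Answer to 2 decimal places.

26/4.5 = 5.778 sts per in.
S: 122 / 5.778 = 21.115 → 21.12 in.
XL: 133 / 5.778 = 23.019 → 23.02 in.
3XL: 146 / 5.778 = 25.269 → 25.27 in.

S 21.12 inches; XL 23.02 inches; 3XL 25.27 inches.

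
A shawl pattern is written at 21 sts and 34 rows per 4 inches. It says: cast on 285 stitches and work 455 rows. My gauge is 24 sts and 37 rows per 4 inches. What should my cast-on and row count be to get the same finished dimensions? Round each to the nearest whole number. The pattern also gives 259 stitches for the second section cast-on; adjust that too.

Cast on 326 stitches; work 495 rows; second section cast-on 296 stitches.

Stitches: 285 × 24/21 = 325.71 → 326.
Rows: 455 × 37/34 = 495.15 → 495.
second section cast-on: 259 × 24/21 = 296.00 → 296.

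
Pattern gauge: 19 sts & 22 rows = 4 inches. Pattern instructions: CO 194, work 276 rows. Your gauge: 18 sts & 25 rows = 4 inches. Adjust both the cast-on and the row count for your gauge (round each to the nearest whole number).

Cast on 184 stitches; work 314 rows.

Stitches: 194 × 18/19 = 183.79 → 184.
Rows: 276 × 25/22 = 313.64 → 314.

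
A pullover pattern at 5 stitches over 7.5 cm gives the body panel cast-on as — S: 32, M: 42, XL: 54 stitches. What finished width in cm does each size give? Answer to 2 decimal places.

5/7.5 = 0.667 sts per cm.
S: 32 / 0.667 = 48.000 → 48.00 cm.
M: 42 / 0.667 = 63.000 → 63.00 cm.
XL: 54 / 0.667 = 81.000 → 81.00 cm.

S 48.00 cm; M 63.00 cm; XL 81.00 cm.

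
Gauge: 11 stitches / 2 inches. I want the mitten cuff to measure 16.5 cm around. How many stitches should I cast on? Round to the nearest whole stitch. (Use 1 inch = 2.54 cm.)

36 stitches.

16.5 cm = 6.50 in.
11 stitches / 2 in = 5.5 stitches per inch.
6.50 × 5.5 = 35.73 stitches.
Round to nearest → 36.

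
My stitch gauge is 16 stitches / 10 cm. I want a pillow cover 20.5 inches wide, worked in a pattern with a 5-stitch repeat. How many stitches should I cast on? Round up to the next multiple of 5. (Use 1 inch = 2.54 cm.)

20.5 in = 20.5 × 2.54 = 52.07 cm.
16 / 10 = 1.6 sts/cm.
52.07 × 1.6 = 83.31 sts.
→ 85.

85 stitches.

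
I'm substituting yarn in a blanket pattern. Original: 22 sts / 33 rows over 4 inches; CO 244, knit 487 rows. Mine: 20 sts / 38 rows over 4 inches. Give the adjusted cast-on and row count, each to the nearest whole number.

Stitches: 244 × 20/22 = 221.82 → 222.
Rows: 487 × 38/33 = 560.79 → 561.

Cast on 222 stitches; work 561 rows.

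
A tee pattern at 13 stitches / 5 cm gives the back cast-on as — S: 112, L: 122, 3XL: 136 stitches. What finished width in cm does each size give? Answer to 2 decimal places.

13/5 = 2.6 sts per cm.
S: 112 / 2.6 = 43.077 → 43.08 cm.
L: 122 / 2.6 = 46.923 → 46.92 cm.
3XL: 136 / 2.6 = 52.308 → 52.31 cm.

S 43.08 cm; L 46.92 cm; 3XL 52.31 cm.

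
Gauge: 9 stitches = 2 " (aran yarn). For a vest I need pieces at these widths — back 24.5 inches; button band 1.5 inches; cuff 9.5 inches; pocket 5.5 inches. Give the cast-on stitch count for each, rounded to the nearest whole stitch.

Rate = 9/2 = 4.5 sts per in.
back: 24.5 × 4.5 = 110.25 → 110.
button band: 1.5 × 4.5 = 6.75 → 7.
cuff: 9.5 × 4.5 = 42.75 → 43.
pocket: 5.5 × 4.5 = 24.75 → 25.

back 110; button band 7; cuff 43; pocket 25.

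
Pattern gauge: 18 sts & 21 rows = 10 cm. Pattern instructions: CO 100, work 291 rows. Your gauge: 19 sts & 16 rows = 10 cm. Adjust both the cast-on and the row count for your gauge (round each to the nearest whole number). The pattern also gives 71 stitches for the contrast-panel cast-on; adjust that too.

Cast on 106 stitches; work 222 rows; contrast-panel cast-on 75 stitches.

Stitches: 100 × 19/18 = 105.56 → 106.
Rows: 291 × 16/21 = 221.71 → 222.
contrast-panel cast-on: 71 × 19/18 = 74.94 → 75.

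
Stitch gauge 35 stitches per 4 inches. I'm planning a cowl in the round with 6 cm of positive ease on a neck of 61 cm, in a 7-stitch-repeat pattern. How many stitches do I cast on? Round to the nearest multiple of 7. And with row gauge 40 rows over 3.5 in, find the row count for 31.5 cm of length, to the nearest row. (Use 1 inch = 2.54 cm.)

Finished = 61 + 6 = 67 cm.
67 cm × 1/2.54 = 26.38 inches.
35/4 = 8.75 sts per in; 26.38 × 8.75 = 230.81 sts.
Nearest multiple of 7 → 231.
31.5 cm = 12.40 inches; × 11.429 = 141.73 → 142 rows.

Cast on 231 stitches; work 142 rows.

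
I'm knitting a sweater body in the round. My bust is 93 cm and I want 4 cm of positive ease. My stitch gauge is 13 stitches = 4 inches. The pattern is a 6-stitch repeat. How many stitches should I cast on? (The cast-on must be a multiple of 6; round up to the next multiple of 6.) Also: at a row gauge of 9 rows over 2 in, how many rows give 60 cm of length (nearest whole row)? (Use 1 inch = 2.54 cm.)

Finished = 93 + 4 = 97 cm.
97 cm × 1/2.54 = 38.19 inches.
13/4 = 3.25 sts per in; 38.19 × 3.25 = 124.11 sts.
Next multiple of 6 → 126.
60 cm = 23.62 inches; × 4.5 = 106.30 → 106 rows.

Cast on 126 stitches; work 106 rows.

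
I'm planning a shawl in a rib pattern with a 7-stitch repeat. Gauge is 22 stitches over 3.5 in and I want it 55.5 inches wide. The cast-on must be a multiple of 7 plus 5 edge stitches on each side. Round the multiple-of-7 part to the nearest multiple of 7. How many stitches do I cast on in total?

22 / 3.5 = 6.286 sts per inch.
55.5 × 6.286 = 348.86 sts.
Less 10 edge sts → 338.86 for the repeat.
Nearest multiple of 7: 336.
Add back 10 edge sts → 346.

Cast on 346 stitches.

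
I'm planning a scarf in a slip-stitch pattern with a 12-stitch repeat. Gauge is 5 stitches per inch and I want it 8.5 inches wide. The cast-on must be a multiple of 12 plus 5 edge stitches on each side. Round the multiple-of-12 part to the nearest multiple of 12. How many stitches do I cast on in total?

CO 46 sts.

5 / 1 = 5 sts per inch.
8.5 × 5 = 42.50 sts.
Less 10 edge sts → 32.50 for the repeat.
Nearest multiple of 12: 36.
Add back 10 edge sts → 46.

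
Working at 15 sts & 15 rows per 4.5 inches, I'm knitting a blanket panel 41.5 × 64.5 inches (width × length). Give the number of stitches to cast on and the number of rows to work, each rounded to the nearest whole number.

Cast on 138 stitches and work 215 rows.

Stitch gauge = 15/4.5 = 3.333 sts/in; 41.5 × 3.333 = 138.33 → 138 sts.
Row gauge = 15/4.5 = 3.333 rows/in; 64.5 × 3.333 = 215.00 → 215 rows.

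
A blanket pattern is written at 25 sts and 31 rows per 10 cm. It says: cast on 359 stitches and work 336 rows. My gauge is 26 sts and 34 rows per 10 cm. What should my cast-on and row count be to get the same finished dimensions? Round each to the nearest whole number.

Cast on 373 stitches; work 369 rows.

Stitches: 359 × 26/25 = 373.36 → 373.
Rows: 336 × 34/31 = 368.52 → 369.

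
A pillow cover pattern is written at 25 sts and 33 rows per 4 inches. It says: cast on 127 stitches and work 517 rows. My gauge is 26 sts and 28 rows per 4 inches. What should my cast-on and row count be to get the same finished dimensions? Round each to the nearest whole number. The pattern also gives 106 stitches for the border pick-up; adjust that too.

Stitches: 127 × 26/25 = 132.08 → 132.
Rows: 517 × 28/33 = 438.67 → 439.
border pick-up: 106 × 26/25 = 110.24 → 110.

Cast on 132 stitches; work 439 rows; border pick-up 110 stitches.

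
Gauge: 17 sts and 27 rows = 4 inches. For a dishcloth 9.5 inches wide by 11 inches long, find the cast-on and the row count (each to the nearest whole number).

Cast on 40 stitches and work 74 rows.

Stitch gauge = 17/4 = 4.25 sts/in; 9.5 × 4.25 = 40.38 → 40 sts.
Row gauge = 27/4 = 6.75 rows/in; 11 × 6.75 = 74.25 → 74 rows.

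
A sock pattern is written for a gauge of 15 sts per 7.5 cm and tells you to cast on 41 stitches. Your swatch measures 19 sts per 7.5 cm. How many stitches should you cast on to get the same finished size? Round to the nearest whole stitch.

52 stitches.

Scale factor = 19 / 15 = 1.267.
41 × 19 / 15 = 51.93 sts.
→ 52 sts.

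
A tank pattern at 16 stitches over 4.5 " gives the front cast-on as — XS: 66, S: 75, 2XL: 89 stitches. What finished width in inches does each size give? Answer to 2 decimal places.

XS 18.56 inches; S 21.09 inches; 2XL 25.03 inches.

16/4.5 = 3.556 sts per in.
XS: 66 / 3.556 = 18.562 → 18.56 in.
S: 75 / 3.556 = 21.094 → 21.09 in.
2XL: 89 / 3.556 = 25.031 → 25.03 in.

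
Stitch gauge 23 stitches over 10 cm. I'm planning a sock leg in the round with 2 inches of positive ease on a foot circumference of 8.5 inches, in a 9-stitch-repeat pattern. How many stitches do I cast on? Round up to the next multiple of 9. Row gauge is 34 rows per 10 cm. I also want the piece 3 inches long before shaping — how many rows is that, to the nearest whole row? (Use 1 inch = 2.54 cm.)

Finished = 8.5 + 2 = 10.5 inches.
10.5 inches × 2.54 = 26.67 cm.
23/10 = 2.3 sts per cm; 26.67 × 2.3 = 61.34 sts.
Next multiple of 9 → 63.
3 inches = 7.62 cm; × 3.4 = 25.91 → 26 rows.

Cast on 63 stitches; work 26 rows.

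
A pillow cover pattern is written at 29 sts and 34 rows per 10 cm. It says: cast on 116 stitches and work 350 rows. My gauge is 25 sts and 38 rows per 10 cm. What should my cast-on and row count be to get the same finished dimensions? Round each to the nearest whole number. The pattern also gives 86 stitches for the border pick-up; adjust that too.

Cast on 100 stitches; work 391 rows; border pick-up 74 stitches.

Stitches: 116 × 25/29 = 100.00 → 100.
Rows: 350 × 38/34 = 391.18 → 391.
border pick-up: 86 × 25/29 = 74.14 → 74.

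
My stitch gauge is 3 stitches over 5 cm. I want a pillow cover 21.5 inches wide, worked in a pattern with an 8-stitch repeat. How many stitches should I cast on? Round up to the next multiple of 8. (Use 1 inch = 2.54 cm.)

Cast on 40 stitches.

21.5 in = 21.5 × 2.54 = 54.61 cm.
3 / 5 = 0.6 sts/cm.
54.61 × 0.6 = 32.77 sts.
→ 40.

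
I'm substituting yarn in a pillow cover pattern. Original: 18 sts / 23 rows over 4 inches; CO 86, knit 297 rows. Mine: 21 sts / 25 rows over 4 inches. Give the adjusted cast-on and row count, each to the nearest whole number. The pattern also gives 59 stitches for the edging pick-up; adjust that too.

Cast on 100 stitches; work 323 rows; edging pick-up 69 stitches.

Stitches: 86 × 21/18 = 100.33 → 100.
Rows: 297 × 25/23 = 322.83 → 323.
edging pick-up: 59 × 21/18 = 68.83 → 69.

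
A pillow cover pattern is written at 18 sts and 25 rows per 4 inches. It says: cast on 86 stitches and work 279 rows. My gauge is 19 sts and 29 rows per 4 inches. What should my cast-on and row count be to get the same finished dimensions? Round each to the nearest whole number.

Cast on 91 stitches; work 324 rows.

Stitches: 86 × 19/18 = 90.78 → 91.
Rows: 279 × 29/25 = 323.64 → 324.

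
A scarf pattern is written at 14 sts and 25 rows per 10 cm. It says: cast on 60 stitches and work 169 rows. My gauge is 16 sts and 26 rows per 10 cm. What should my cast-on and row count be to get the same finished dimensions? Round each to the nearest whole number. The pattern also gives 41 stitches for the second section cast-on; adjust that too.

Cast on 69 stitches; work 176 rows; second section cast-on 47 stitches.

Stitches: 60 × 16/14 = 68.57 → 69.
Rows: 169 × 26/25 = 175.76 → 176.
second section cast-on: 41 × 16/14 = 46.86 → 47.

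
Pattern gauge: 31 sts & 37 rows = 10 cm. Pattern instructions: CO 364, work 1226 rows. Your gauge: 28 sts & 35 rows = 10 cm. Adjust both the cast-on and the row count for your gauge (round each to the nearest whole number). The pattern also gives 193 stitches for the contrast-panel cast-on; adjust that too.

Cast on 329 stitches; work 1160 rows; contrast-panel cast-on 174 stitches.

Stitches: 364 × 28/31 = 328.77 → 329.
Rows: 1226 × 35/37 = 1159.73 → 1160.
contrast-panel cast-on: 193 × 28/31 = 174.32 → 174.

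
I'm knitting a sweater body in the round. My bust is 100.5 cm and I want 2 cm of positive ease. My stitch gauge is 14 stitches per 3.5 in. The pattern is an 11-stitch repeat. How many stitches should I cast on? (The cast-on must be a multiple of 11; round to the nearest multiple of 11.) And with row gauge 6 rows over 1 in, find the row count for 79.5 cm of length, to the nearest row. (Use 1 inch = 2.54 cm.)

Cast on 165 stitches; work 188 rows.

Finished = 100.5 + 2 = 102.5 cm.
102.5 cm × 1/2.54 = 40.35 inches.
14/3.5 = 4 sts per in; 40.35 × 4 = 161.42 sts.
Nearest multiple of 11 → 165.
79.5 cm = 31.30 inches; × 6 = 187.80 → 188 rows.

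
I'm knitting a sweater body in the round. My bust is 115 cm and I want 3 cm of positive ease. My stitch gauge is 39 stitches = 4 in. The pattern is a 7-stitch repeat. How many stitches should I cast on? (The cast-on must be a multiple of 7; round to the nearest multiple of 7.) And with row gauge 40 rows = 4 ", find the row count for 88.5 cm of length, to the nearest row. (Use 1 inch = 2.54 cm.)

Finished = 115 + 3 = 118 cm.
118 cm × 1/2.54 = 46.46 inches.
39/4 = 9.75 sts per in; 46.46 × 9.75 = 452.95 sts.
Nearest multiple of 7 → 455.
88.5 cm = 34.84 inches; × 10 = 348.43 → 348 rows.

Cast on 455 stitches; work 348 rows.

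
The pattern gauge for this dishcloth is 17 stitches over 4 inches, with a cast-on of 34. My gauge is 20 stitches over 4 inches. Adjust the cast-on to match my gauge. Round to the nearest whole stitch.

Cast on 40 stitches.

Scale factor = 20 / 17 = 1.176.
34 × 20 / 17 = 40.00 sts.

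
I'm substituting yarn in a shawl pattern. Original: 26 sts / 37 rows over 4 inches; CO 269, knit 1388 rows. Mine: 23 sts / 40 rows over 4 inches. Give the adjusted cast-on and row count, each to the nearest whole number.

Stitches: 269 × 23/26 = 237.96 → 238.
Rows: 1388 × 40/37 = 1500.54 → 1501.

Cast on 238 stitches; work 1501 rows.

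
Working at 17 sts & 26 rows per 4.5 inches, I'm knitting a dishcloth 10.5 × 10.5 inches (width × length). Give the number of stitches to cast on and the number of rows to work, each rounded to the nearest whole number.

Stitch gauge = 17/4.5 = 3.778 sts/in; 10.5 × 3.778 = 39.67 → 40 sts.
Row gauge = 26/4.5 = 5.778 rows/in; 10.5 × 5.778 = 60.67 → 61 rows.

Cast on 40 stitches and work 61 rows.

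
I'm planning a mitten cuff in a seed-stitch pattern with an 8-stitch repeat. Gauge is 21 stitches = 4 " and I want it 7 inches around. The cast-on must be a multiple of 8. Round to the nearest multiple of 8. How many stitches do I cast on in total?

CO 40 sts.

21 / 4 = 5.25 sts per inch.
7 × 5.25 = 36.75 sts.
Nearest multiple of 8: 40.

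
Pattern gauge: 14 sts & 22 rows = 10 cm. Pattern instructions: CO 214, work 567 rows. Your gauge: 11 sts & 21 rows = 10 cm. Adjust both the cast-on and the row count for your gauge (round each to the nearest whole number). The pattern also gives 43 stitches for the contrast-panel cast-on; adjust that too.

Cast on 168 stitches; work 541 rows; contrast-panel cast-on 34 stitches.

Stitches: 214 × 11/14 = 168.14 → 168.
Rows: 567 × 21/22 = 541.23 → 541.
contrast-panel cast-on: 43 × 11/14 = 33.79 → 34.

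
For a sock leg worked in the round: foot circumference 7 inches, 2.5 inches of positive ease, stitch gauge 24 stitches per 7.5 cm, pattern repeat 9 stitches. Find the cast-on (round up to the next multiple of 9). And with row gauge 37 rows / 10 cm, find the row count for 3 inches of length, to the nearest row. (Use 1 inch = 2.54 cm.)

Cast on 81 stitches; work 28 rows.

Finished = 7 + 2.5 = 9.5 inches.
9.5 inches × 2.54 = 24.13 cm.
24/7.5 = 3.2 sts per cm; 24.13 × 3.2 = 77.22 sts.
Next multiple of 9 → 81.
3 inches = 7.62 cm; × 3.7 = 28.19 → 28 rows.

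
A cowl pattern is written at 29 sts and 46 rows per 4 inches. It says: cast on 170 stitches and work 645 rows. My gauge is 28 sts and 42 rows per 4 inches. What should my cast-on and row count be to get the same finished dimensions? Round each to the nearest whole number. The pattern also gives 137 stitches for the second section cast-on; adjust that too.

Cast on 164 stitches; work 589 rows; second section cast-on 132 stitches.

Stitches: 170 × 28/29 = 164.14 → 164.
Rows: 645 × 42/46 = 588.91 → 589.
second section cast-on: 137 × 28/29 = 132.28 → 132.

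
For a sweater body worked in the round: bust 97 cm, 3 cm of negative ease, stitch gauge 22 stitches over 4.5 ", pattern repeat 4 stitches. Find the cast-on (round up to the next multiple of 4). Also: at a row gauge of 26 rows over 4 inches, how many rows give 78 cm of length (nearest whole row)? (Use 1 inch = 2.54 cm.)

Cast on 184 stitches; work 200 rows.

Finished = 97 − 3 = 94 cm.
94 cm × 1/2.54 = 37.01 inches.
22/4.5 = 4.889 sts per in; 37.01 × 4.889 = 180.93 sts.
Next multiple of 4 → 184.
78 cm = 30.71 inches; × 6.5 = 199.61 → 200 rows.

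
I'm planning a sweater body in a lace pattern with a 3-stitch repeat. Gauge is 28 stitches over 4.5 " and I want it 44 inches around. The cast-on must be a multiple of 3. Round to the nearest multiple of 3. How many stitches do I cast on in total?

28 / 4.5 = 6.222 sts per inch.
44 × 6.222 = 273.78 sts.
Nearest multiple of 3: 273.

CO 273 sts.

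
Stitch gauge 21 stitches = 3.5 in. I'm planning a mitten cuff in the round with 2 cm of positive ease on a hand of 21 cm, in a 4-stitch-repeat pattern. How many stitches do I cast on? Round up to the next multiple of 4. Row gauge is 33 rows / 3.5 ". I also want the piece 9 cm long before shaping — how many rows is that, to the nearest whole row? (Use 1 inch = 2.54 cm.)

Cast on 56 stitches; work 33 rows.

Finished = 21 + 2 = 23 cm.
23 cm × 1/2.54 = 9.06 inches.
21/3.5 = 6 sts per in; 9.06 × 6 = 54.33 sts.
Next multiple of 4 → 56.
9 cm = 3.54 inches; × 9.429 = 33.41 → 33 rows.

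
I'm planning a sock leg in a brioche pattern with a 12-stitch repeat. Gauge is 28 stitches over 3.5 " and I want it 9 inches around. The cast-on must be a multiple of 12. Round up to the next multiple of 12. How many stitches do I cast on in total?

Cast on 72 stitches.

28 / 3.5 = 8 sts per inch.
9 × 8 = 72.00 sts.
Next multiple of 12: 72.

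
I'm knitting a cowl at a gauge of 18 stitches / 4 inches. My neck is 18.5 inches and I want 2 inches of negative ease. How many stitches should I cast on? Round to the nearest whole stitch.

Cast on 74 stitches.

Finished = 18.5 − 2 = 16.5 in.
18 / 4 = 4.5 sts per inch.
16.50 × 4.5 = 74.25 sts.
→ 74 sts.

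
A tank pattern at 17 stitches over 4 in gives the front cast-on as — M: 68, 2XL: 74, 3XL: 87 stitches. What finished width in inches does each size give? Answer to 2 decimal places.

17/4 = 4.25 sts per in.
M: 68 / 4.25 = 16.000 → 16.00 in.
2XL: 74 / 4.25 = 17.412 → 17.41 in.
3XL: 87 / 4.25 = 20.471 → 20.47 in.

M 16.00 inches; 2XL 17.41 inches; 3XL 20.47 inches.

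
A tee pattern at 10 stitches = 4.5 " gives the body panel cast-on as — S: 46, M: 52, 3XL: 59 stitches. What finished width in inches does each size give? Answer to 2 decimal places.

10/4.5 = 2.222 sts per in.
S: 46 / 2.222 = 20.700 → 20.70 in.
M: 52 / 2.222 = 23.400 → 23.40 in.
3XL: 59 / 2.222 = 26.550 → 26.55 in.

S 20.70 inches; M 23.40 inches; 3XL 26.55 inches.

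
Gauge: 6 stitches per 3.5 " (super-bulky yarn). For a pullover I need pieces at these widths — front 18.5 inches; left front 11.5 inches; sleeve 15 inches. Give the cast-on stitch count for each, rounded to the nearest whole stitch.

Rate = 6/3.5 = 1.714 sts per in.
front: 18.5 × 1.714 = 31.71 → 32.
left front: 11.5 × 1.714 = 19.71 → 20.
sleeve: 15 × 1.714 = 25.71 → 26.

front 32; left front 20; sleeve 26.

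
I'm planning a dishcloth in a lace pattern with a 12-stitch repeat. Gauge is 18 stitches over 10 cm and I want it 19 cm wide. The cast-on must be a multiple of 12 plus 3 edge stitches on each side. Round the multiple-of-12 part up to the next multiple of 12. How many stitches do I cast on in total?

CO 42 sts.

18 / 10 = 1.8 sts per cm.
19 × 1.8 = 34.20 sts.
Less 6 edge sts → 28.20 for the repeat.
Next multiple of 12: 36.
Add back 6 edge sts → 42.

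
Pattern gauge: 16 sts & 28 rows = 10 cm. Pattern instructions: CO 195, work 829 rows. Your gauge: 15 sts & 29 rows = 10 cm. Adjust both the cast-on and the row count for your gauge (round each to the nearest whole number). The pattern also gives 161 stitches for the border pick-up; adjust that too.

Cast on 183 stitches; work 859 rows; border pick-up 151 stitches.

Stitches: 195 × 15/16 = 182.81 → 183.
Rows: 829 × 29/28 = 858.61 → 859.
border pick-up: 161 × 15/16 = 150.94 → 151.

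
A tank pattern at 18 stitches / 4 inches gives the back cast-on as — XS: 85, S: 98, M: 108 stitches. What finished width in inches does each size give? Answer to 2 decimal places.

18/4 = 4.5 sts per in.
XS: 85 / 4.5 = 18.889 → 18.89 in.
S: 98 / 4.5 = 21.778 → 21.78 in.
M: 108 / 4.5 = 24.000 → 24.00 in.

XS 18.89 inches; S 21.78 inches; M 24.00 inches.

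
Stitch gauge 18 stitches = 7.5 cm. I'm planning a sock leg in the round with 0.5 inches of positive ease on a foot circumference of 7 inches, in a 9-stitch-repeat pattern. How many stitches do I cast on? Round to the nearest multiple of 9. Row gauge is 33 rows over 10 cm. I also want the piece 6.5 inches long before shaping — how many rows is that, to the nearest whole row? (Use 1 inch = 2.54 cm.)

Cast on 45 stitches; work 54 rows.

Finished = 7 + 0.5 = 7.5 inches.
7.5 inches × 2.54 = 19.05 cm.
18/7.5 = 2.4 sts per cm; 19.05 × 2.4 = 45.72 sts.
Nearest multiple of 9 → 45.
6.5 inches = 16.51 cm; × 3.3 = 54.48 → 54 rows.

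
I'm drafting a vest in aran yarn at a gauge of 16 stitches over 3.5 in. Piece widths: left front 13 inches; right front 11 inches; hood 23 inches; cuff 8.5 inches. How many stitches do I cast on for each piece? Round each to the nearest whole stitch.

Rate = 16/3.5 = 4.571 sts per in.
left front: 13 × 4.571 = 59.43 → 59.
right front: 11 × 4.571 = 50.29 → 50.
hood: 23 × 4.571 = 105.14 → 105.
cuff: 8.5 × 4.571 = 38.86 → 39.

left front 59; right front 50; hood 105; cuff 39.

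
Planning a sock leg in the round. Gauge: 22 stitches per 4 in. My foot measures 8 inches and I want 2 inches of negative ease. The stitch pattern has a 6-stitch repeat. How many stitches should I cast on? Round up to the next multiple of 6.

Cast on 36 stitches.

Finished = 8 − 2 = 6 inches.
22 / 4 = 5.5 sts/in.
6 × 5.5 = 33.00 sts.
Next multiple of 6: 36.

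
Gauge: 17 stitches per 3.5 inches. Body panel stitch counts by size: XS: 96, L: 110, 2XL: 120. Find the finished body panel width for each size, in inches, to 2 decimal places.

XS 19.76 inches; L 22.65 inches; 2XL 24.71 inches.

17/3.5 = 4.857 sts per in.
XS: 96 / 4.857 = 19.765 → 19.76 in.
L: 110 / 4.857 = 22.647 → 22.65 in.
2XL: 120 / 4.857 = 24.706 → 24.71 in.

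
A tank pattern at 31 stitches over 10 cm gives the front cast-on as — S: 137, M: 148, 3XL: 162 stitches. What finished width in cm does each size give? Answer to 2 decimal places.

31/10 = 3.1 sts per cm.
S: 137 / 3.1 = 44.194 → 44.19 cm.
M: 148 / 3.1 = 47.742 → 47.74 cm.
3XL: 162 / 3.1 = 52.258 → 52.26 cm.

S 44.19 cm; M 47.74 cm; 3XL 52.26 cm.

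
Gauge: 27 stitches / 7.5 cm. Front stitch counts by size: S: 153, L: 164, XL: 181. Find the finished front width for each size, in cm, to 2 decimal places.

S 42.50 cm; L 45.56 cm; XL 50.28 cm.

27/7.5 = 3.6 sts per cm.
S: 153 / 3.6 = 42.500 → 42.50 cm.
L: 164 / 3.6 = 45.556 → 45.56 cm.
XL: 181 / 3.6 = 50.278 → 50.28 cm.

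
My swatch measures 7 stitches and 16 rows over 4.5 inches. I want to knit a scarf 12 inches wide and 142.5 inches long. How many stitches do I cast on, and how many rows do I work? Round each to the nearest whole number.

Stitch gauge = 7/4.5 = 1.556 sts/in; 12 × 1.556 = 18.67 → 19 sts.
Row gauge = 16/4.5 = 3.556 rows/in; 142.5 × 3.556 = 506.67 → 507 rows.

Cast on 19 stitches and work 507 rows.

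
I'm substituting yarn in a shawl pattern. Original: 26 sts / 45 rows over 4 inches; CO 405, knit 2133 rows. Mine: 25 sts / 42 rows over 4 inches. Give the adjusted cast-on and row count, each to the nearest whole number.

Stitches: 405 × 25/26 = 389.42 → 389.
Rows: 2133 × 42/45 = 1990.80 → 1991.

Cast on 389 stitches; work 1991 rows.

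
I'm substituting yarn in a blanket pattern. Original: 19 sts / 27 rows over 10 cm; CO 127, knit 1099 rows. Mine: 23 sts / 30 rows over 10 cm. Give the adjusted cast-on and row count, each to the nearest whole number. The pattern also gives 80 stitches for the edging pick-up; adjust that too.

Cast on 154 stitches; work 1221 rows; edging pick-up 97 stitches.

Stitches: 127 × 23/19 = 153.74 → 154.
Rows: 1099 × 30/27 = 1221.11 → 1221.
edging pick-up: 80 × 23/19 = 96.84 → 97.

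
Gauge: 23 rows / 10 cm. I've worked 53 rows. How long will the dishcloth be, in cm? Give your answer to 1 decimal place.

23 rows / 10 cm = 2.3 rows per cm.
53 / 2.3 = 23.04 cm.

23.0 cm.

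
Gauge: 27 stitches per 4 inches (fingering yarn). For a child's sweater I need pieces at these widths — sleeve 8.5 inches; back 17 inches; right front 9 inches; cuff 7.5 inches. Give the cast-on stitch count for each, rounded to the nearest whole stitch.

Rate = 27/4 = 6.75 sts per in.
sleeve: 8.5 × 6.75 = 57.38 → 57.
back: 17 × 6.75 = 114.75 → 115.
right front: 9 × 6.75 = 60.75 → 61.
cuff: 7.5 × 6.75 = 50.62 → 51.

sleeve 57; back 115; right front 61; cuff 51.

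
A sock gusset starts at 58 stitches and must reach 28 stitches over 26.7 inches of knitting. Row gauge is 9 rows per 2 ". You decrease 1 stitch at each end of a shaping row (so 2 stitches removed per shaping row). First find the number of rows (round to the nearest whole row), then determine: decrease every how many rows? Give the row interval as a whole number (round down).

Decrease every 8th row.

Rows = 26.7 × 4.5 = 120.1 → 120 rows.
Stitches to remove: 30 → 15 shaping rows (at 2 st each).
120 / 15 = 8.00 → every 8 rows.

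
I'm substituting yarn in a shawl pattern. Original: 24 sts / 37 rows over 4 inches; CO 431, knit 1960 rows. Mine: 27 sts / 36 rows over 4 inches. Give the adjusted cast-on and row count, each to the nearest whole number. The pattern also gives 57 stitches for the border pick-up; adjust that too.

Stitches: 431 × 27/24 = 484.88 → 485.
Rows: 1960 × 36/37 = 1907.03 → 1907.
border pick-up: 57 × 27/24 = 64.12 → 64.

Cast on 485 stitches; work 1907 rows; border pick-up 64 stitches.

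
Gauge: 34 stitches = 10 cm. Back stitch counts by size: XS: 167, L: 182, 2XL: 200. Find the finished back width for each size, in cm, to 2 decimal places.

34/10 = 3.4 sts per cm.
XS: 167 / 3.4 = 49.118 → 49.12 cm.
L: 182 / 3.4 = 53.529 → 53.53 cm.
2XL: 200 / 3.4 = 58.824 → 58.82 cm.

XS 49.12 cm; L 53.53 cm; 2XL 58.82 cm.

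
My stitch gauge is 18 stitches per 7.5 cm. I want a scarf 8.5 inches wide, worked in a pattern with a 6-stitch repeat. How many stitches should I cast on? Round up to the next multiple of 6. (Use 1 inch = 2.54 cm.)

CO 54 sts.

8.5 in = 8.5 × 2.54 = 21.59 cm.
18 / 7.5 = 2.4 sts/cm.
21.59 × 2.4 = 51.82 sts.
→ 54.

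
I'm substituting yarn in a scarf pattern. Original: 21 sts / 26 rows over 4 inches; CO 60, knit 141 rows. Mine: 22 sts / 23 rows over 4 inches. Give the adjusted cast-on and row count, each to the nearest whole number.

Cast on 63 stitches; work 125 rows.

Stitches: 60 × 22/21 = 62.86 → 63.
Rows: 141 × 23/26 = 124.73 → 125.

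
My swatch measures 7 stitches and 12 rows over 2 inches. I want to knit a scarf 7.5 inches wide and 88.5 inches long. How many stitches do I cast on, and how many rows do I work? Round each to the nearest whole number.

Stitch gauge = 7/2 = 3.5 sts/in; 7.5 × 3.5 = 26.25 → 26 sts.
Row gauge = 12/2 = 6 rows/in; 88.5 × 6 = 531.00 → 531 rows.

Cast on 26 stitches and work 531 rows.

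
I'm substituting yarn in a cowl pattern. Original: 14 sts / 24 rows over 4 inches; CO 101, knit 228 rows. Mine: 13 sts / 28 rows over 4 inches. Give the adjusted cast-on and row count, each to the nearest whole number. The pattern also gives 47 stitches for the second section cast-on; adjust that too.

Cast on 94 stitches; work 266 rows; second section cast-on 44 stitches.

Stitches: 101 × 13/14 = 93.79 → 94.
Rows: 228 × 28/24 = 266.00 → 266.
second section cast-on: 47 × 13/14 = 43.64 → 44.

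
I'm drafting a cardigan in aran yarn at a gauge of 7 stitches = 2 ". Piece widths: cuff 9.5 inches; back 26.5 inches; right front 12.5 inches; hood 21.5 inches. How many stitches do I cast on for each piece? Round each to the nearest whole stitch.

Rate = 7/2 = 3.5 sts per in.
cuff: 9.5 × 3.5 = 33.25 → 33.
back: 26.5 × 3.5 = 92.75 → 93.
right front: 12.5 × 3.5 = 43.75 → 44.
hood: 21.5 × 3.5 = 75.25 → 75.

cuff 33; back 93; right front 44; hood 75.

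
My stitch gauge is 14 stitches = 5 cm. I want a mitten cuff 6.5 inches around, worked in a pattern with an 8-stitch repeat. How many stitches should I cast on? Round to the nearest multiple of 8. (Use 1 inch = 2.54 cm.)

Cast on 48 stitches.

6.5 in = 6.5 × 2.54 = 16.51 cm.
14 / 5 = 2.8 sts/cm.
16.51 × 2.8 = 46.23 sts.
→ 48.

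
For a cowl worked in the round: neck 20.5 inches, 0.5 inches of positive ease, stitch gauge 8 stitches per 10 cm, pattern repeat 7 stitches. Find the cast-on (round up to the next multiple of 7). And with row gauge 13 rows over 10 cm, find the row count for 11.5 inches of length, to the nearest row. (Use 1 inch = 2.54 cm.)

Cast on 49 stitches; work 38 rows.

Finished = 20.5 + 0.5 = 21 inches.
21 inches × 2.54 = 53.34 cm.
8/10 = 0.8 sts per cm; 53.34 × 0.8 = 42.67 sts.
Next multiple of 7 → 49.
11.5 inches = 29.21 cm; × 1.3 = 37.97 → 38 rows.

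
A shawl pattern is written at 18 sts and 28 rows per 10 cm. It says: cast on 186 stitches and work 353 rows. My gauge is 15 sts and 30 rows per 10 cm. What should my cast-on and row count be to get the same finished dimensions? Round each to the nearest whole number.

Stitches: 186 × 15/18 = 155.00 → 155.
Rows: 353 × 30/28 = 378.21 → 378.

Cast on 155 stitches; work 378 rows.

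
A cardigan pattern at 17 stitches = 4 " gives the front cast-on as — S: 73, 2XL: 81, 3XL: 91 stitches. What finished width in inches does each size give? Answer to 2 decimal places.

S 17.18 inches; 2XL 19.06 inches; 3XL 21.41 inches.

17/4 = 4.25 sts per in.
S: 73 / 4.25 = 17.176 → 17.18 in.
2XL: 81 / 4.25 = 19.059 → 19.06 in.
3XL: 91 / 4.25 = 21.412 → 21.41 in.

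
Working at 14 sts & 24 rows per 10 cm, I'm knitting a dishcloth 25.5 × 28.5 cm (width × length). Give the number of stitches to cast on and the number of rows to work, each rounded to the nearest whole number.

Stitch gauge = 14/10 = 1.4 sts/cm; 25.5 × 1.4 = 35.70 → 36 sts.
Row gauge = 24/10 = 2.4 rows/cm; 28.5 × 2.4 = 68.40 → 68 rows.

Cast on 36 stitches and work 68 rows.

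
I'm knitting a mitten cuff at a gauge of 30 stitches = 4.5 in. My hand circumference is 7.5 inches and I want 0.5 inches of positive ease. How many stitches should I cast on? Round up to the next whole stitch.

CO 54 sts.

Finished = 7.5 + 0.5 = 8 in.
30 / 4.5 = 6.667 sts per inch.
8.00 × 6.667 = 53.33 sts.
→ 54 sts.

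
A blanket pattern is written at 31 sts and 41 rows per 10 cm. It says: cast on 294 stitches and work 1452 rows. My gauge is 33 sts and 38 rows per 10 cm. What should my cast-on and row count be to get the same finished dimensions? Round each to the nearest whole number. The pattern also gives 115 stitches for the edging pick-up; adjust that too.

Cast on 313 stitches; work 1346 rows; edging pick-up 122 stitches.

Stitches: 294 × 33/31 = 312.97 → 313.
Rows: 1452 × 38/41 = 1345.76 → 1346.
edging pick-up: 115 × 33/31 = 122.42 → 122.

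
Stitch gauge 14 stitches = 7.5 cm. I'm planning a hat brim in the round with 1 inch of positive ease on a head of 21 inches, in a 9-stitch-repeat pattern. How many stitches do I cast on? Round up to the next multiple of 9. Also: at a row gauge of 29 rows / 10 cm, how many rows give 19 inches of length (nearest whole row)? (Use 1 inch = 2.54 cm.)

Cast on 108 stitches; work 140 rows.

Finished = 21 + 1 = 22 inches.
22 inches × 2.54 = 55.88 cm.
14/7.5 = 1.867 sts per cm; 55.88 × 1.867 = 104.31 sts.
Next multiple of 9 → 108.
19 inches = 48.26 cm; × 2.9 = 139.95 → 140 rows.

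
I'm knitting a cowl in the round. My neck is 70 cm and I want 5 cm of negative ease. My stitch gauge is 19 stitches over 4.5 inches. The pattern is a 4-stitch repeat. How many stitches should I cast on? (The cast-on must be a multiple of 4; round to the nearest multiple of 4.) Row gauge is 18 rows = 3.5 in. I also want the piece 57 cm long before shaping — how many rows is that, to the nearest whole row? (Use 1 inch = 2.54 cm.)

Cast on 108 stitches; work 115 rows.

Finished = 70 − 5 = 65 cm.
65 cm × 1/2.54 = 25.59 inches.
19/4.5 = 4.222 sts per in; 25.59 × 4.222 = 108.05 sts.
Nearest multiple of 4 → 108.
57 cm = 22.44 inches; × 5.143 = 115.41 → 115 rows.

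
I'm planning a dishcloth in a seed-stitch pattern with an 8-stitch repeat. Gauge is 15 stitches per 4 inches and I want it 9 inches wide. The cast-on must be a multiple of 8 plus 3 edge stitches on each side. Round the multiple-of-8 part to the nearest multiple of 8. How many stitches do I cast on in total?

CO 30 sts.

15 / 4 = 3.75 sts per inch.
9 × 3.75 = 33.75 sts.
Less 6 edge sts → 27.75 for the repeat.
Nearest multiple of 8: 24.
Add back 6 edge sts → 30.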